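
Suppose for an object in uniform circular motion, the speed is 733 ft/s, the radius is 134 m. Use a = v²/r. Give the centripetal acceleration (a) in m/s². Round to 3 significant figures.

Directly: a = v²/r.
v = 733 ft/s = 223.4 m/s; r = 134 m.
a = 372.5 m/s²

373 m/s²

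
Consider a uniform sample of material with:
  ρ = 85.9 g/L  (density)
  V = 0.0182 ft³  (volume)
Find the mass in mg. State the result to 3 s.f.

44300 mg

Rearranging ρ = m/V for m: m = ρV.
ρ = 85.9 g/L = 85.90 kg/m³; V = 0.0182 ft³ = 5.154×10^-4 m³.
m = 0.04427 kg
0.04427 kg × (1 mg / 1.000×10^-6 kg) = 44270 mg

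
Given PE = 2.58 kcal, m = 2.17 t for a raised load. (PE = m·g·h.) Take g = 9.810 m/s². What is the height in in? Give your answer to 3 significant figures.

Rearranging: h = PE/(m·g).
PE = 2.58 kcal = 10795 J; m = 2.17 t = 2170 kg; g = 9.810 m/s².
h = 0.5071 m
0.5071 m × (1 in / 0.02540 m) = 19.96 in

20.0 in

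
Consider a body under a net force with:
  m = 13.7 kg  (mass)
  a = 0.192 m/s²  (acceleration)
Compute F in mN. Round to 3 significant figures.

2630 mN

Directly: F = m·a.
m = 13.7 kg; a = 0.192 m/s².
F = 2.630 N
2.630 N × (1 mN / 0.001000 N) = 2630 mN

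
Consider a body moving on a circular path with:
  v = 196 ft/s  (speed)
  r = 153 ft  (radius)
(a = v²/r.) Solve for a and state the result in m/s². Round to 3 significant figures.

Directly: a = v²/r.
v = 196 ft/s = 59.74 m/s; r = 153 ft = 46.63 m.
a = 76.53 m/s²

76.5 m/s²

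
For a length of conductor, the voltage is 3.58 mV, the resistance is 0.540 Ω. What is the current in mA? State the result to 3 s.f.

6.63 mA

From Ohm's law: I = V/R.
V = 3.58 mV = 0.003580 V; R = 0.540 Ω.
I = 0.006630 A
0.006630 A × (1 mA / 0.001000 A) = 6.630 mA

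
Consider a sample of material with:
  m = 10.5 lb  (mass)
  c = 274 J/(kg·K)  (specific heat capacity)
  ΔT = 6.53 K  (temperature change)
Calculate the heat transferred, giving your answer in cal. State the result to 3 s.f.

Q is given directly by: Q = mcΔT.
m = 10.5 lb = 4.763 kg; c = 274 J/(kg·K); ΔT = 6.53 K.
Q = 8522 J  (the unit combination reduces to kg·m²/s² = J)
8522 J × (1 cal / 4.184 J) = 2037 cal

2040 cal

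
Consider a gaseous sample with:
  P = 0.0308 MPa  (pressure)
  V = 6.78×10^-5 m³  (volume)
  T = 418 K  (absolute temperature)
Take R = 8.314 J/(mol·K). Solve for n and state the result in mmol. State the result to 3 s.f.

0.601 mmol

From the ideal-gas law: n = PV/(RT).
P = 0.0308 MPa = 30800 Pa; V = 6.78×10^-5 m³; T = 418 K; R = 8.314 J/(mol·K).
n = 6.009×10^-4 mol
6.009×10^-4 mol × (1 mmol / 0.001000 mol) = 0.6009 mmol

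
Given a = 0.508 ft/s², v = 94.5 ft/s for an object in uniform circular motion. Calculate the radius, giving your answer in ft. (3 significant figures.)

Rearranging a = v²/r for r: r = v²/a.
a = 0.508 ft/s² = 0.1548 m/s²; v = 94.5 ft/s = 28.80 m/s.
r = 5358 m
5358 m × (1 ft / 0.3048 m) = 17579 ft

17600 ft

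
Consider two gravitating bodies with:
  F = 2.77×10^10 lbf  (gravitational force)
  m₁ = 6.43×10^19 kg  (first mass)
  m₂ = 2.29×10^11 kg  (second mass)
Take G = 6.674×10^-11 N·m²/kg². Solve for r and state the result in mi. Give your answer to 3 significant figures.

55.5 mi

Solving F = G·m₁·m₂/r² for r: r = √(G·m₁m₂/F).
F = 2.77×10^10 lbf = 1.232×10^11 N; m₁ = 6.43×10^19 kg; m₂ = 2.29×10^11 kg; G = 6.674×10^-11 N·m²/kg².
r = 89307 m
89307 m × (1 mi / 1609 m) = 55.49 mi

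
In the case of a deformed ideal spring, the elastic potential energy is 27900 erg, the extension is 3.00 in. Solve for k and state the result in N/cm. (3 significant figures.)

0.00961 N/cm

Rearranging U = ½k·x² for k: k = 2U/x².
U = 27900 erg = 0.002790 J; x = 3.00 in = 0.07620 m.
k = 0.9610 N/m
0.9610 N/m × (1 N/cm / 100.0 N/m) = 0.009610 N/cm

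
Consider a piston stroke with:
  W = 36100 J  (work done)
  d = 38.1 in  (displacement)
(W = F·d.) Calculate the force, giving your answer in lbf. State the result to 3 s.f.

Rearranging W = F·d for F: F = W/d.
W = 36100 J; d = 38.1 in = 0.9677 m.
F = 37303 N
37303 N × (1 lbf / 4.448 N) = 8386 lbf

8390 lbf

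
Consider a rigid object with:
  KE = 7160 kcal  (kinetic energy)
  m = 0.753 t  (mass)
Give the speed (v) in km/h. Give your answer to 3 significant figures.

Rearranging KE = ½mv² for v: v = √(2·KE/m).
KE = 7160 kcal = 2.996×10^7 J; m = 0.753 t = 753.0 kg.
v = 282.1 m/s
282.1 m/s × (1 km/h / 0.2778 m/s) = 1015 km/h

1020 km/h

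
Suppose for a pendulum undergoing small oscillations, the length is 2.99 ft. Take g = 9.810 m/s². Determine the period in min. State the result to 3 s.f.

0.0319 min

Directly: T = 2π√(L/g).
L = 2.99 ft = 0.9114 m; g = 9.810 m/s².
T = 1.915 s
1.915 s × (1 min / 60.00 s) = 0.03192 min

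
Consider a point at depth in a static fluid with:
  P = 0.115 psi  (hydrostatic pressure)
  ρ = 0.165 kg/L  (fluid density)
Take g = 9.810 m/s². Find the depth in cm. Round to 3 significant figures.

Rearranging P = ρ·g·h for h: h = P/(ρ·g).
P = 0.115 psi = 792.9 Pa; ρ = 0.165 kg/L = 165.0 kg/m³; g = 9.810 m/s².
h = 0.4899 m
0.4899 m × (1 cm / 0.01000 m) = 48.99 cm

49.0 cm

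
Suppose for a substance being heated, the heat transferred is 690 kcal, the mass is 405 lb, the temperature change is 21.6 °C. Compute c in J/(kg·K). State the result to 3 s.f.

728 J/(kg·K)

Rearranging Q = m·c·ΔT for c: c = Q/(m·ΔT).
Q = 690 kcal = 2.887×10^6 J; m = 405 lb = 183.7 kg; ΔT = 21.6 °C = 21.60 K.
c = 727.6 J/(kg·K)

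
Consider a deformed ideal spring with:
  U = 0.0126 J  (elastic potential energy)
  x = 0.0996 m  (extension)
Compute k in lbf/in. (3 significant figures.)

Rearranging U = ½k·x² for k: k = 2U/x².
U = 0.0126 J; x = 0.0996 m.
k = 2.540 N/m
2.540 N/m × (1 lbf/in / 175.1 N/m) = 0.01451 lbf/in

0.0145 lbf/in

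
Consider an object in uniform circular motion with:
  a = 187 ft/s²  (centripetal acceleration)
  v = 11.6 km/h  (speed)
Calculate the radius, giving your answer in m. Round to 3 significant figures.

Rearranging: r = v²/a.
a = 187 ft/s² = 57.00 m/s²; v = 11.6 km/h = 3.222 m/s.
r = 0.1822 m

0.182 m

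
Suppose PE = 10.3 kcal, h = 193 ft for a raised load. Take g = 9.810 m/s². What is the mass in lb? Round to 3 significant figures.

Rearranging PE = m·g·h for m: m = PE/(g·h).
PE = 10.3 kcal = 43095 J; h = 193 ft = 58.83 m; g = 9.810 m/s².
m = 74.68 kg
74.68 kg × (1 lb / 0.4536 kg) = 164.6 lb

165 lb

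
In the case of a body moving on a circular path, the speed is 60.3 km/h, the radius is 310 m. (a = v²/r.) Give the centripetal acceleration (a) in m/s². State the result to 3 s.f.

0.905 m/s²

a is given directly by: a = v²/r.
v = 60.3 km/h = 16.75 m/s; r = 310 m.
a = 0.9050 m/s²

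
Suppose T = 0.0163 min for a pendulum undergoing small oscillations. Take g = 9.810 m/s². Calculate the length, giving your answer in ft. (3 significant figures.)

0.780 ft

Rearranging: L = g·(T/2π)².
T = 0.0163 min = 0.9780 s; g = 9.810 m/s².
L = 0.2377 m
0.2377 m × (1 ft / 0.3048 m) = 0.7798 ft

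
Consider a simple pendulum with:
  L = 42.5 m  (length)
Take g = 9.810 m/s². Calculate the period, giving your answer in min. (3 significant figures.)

T is given directly by: T = 2π√(L/g).
L = 42.5 m; g = 9.810 m/s².
T = 13.08 s
13.08 s × (1 min / 60.00 s) = 0.2180 min

0.218 min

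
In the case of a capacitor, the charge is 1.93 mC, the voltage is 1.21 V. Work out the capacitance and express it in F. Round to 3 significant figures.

Directly: C = Q/V.
Q = 1.93 mC = 0.001930 C; V = 1.21 V.
C = 0.001595 F

0.00160 F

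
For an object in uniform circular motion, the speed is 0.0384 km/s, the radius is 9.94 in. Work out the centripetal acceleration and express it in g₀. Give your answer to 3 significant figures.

596 g₀

Directly: a = v²/r.
v = 0.0384 km/s = 38.40 m/s; r = 9.94 in = 0.2525 m.
a = 5840 m/s²
5840 m/s² × (1 g₀ / 9.807 m/s²) = 595.6 g₀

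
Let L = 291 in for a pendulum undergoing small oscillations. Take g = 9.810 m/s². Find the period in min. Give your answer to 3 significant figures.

0.0909 min

T is given directly by: T = 2π√(L/g).
L = 291 in = 7.391 m; g = 9.810 m/s².
T = 5.454 s
5.454 s × (1 min / 60.00 s) = 0.09090 min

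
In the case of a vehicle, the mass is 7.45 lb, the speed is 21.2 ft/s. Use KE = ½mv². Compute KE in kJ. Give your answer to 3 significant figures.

0.0705 kJ

KE is given directly by: KE = ½mv².
m = 7.45 lb = 3.379 kg; v = 21.2 ft/s = 6.462 m/s.
KE = 70.55 J
70.55 J × (1 kJ / 1000 J) = 0.07055 kJ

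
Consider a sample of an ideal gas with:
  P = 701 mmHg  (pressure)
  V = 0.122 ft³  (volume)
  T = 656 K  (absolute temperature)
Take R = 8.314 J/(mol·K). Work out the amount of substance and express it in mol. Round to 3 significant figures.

Rearranging: n = PV/(RT).
P = 701 mmHg = 93459 Pa; V = 0.122 ft³ = 0.003455 m³; T = 656 K; R = 8.314 J/(mol·K).
n = 0.05920 mol

0.0592 mol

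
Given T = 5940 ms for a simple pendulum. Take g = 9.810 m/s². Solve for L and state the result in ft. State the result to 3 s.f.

28.8 ft

Rearranging: L = g·(T/2π)².
T = 5940 ms = 5.940 s; g = 9.810 m/s².
L = 8.768 m
8.768 m × (1 ft / 0.3048 m) = 28.77 ft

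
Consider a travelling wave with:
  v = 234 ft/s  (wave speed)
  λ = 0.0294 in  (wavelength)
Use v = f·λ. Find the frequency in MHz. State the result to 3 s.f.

0.0955 MHz

Rearranging: f = v/λ.
v = 234 ft/s = 71.32 m/s; λ = 0.0294 in = 7.468×10^-4 m.
f = 95510 Hz
95510 Hz × (1 MHz / 1.000×10^6 Hz) = 0.09551 MHz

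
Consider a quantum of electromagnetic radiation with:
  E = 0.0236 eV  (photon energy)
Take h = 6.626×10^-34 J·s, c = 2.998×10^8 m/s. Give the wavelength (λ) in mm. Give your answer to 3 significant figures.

Solving E = h·c/λ for λ: λ = hc/E.
E = 0.0236 eV = 3.781×10^-21 J; h = 6.626×10^-34 J·s; c = 2.998×10^8 m/s.
λ = 5.254×10^-5 m
5.254×10^-5 m × (1 mm / 0.001000 m) = 0.05254 mm

0.0525 mm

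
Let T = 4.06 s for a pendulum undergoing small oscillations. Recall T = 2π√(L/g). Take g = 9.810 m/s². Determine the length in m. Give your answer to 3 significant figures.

4.10 m

Rearranging: L = g·(T/2π)².
T = 4.06 s; g = 9.810 m/s².
L = 4.096 m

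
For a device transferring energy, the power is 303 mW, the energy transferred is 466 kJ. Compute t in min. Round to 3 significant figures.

25600 min

Rearranging P = W/t for t: t = W/P.
P = 303 mW = 0.3030 W; W = 466 kJ = 4.660×10^5 J.
t = 1.538×10^6 s
1.538×10^6 s × (1 min / 60.00 s) = 25633 min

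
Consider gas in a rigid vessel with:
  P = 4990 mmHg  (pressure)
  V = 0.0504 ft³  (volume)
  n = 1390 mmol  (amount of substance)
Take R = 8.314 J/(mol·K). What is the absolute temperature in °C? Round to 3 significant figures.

-191 °C

Rearranging: T = PV/(nR).
P = 4990 mmHg = 6.653×10^5 Pa; V = 0.0504 ft³ = 0.001427 m³; n = 1390 mmol = 1.390 mol; R = 8.314 J/(mol·K).
T = 82.16 K
82.16 K − 273.15 = -191.0 °C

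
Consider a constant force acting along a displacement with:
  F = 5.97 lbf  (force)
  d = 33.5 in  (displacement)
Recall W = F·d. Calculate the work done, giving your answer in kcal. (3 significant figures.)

Directly: W = F·d.
F = 5.97 lbf = 26.56 N; d = 33.5 in = 0.8509 m.
W = 22.60 J
22.60 J × (1 kcal / 4184 J) = 0.005401 kcal

0.00540 kcal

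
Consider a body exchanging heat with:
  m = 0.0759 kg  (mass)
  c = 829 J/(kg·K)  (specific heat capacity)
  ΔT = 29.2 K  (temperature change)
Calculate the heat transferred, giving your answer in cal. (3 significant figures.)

Q is given directly by: Q = mcΔT.
m = 0.0759 kg; c = 829 J/(kg·K); ΔT = 29.2 K.
Q = 1837 J
1837 J × (1 cal / 4.184 J) = 439.1 cal

439 cal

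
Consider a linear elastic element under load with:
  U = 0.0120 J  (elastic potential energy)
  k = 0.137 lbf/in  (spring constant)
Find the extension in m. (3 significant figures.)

Rearranging U = ½k·x² for x: x = √(2U/k).
U = 0.0120 J; k = 0.137 lbf/in = 23.99 N/m.
x = 0.03163 m

0.0316 m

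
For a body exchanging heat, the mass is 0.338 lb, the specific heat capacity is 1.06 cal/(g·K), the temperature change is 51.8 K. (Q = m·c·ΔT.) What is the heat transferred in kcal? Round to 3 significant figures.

Directly: Q = mcΔT.
m = 0.338 lb = 0.1533 kg; c = 1.06 cal/(g·K) = 4435 J/(kg·K); ΔT = 51.8 K.
Q = 35222 J
35222 J × (1 kcal / 4184 J) = 8.418 kcal

8.42 kcal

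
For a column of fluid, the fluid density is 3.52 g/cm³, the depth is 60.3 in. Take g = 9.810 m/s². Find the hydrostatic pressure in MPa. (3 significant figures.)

0.0529 MPa

Directly: P = ρgh.
ρ = 3.52 g/cm³ = 3520 kg/m³; h = 60.3 in = 1.532 m; g = 9.810 m/s².
P = 52889 Pa
52889 Pa × (1 MPa / 1.000×10^6 Pa) = 0.05289 MPa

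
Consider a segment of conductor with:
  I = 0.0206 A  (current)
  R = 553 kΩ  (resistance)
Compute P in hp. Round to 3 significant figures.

P is given directly by: P = I²R.
I = 0.0206 A; R = 553 kΩ = 5.530×10^5 Ω.
P = 234.7 W
234.7 W × (1 hp / 745.7 W) = 0.3147 hp

0.315 hp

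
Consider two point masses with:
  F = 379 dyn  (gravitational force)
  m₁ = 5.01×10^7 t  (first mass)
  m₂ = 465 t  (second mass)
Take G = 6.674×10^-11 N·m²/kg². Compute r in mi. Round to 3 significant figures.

From Newton's law of gravitation: r = √(G·m₁m₂/F).
F = 379 dyn = 0.003790 N; m₁ = 5.01×10^7 t = 5.010×10^10 kg; m₂ = 465 t = 4.650×10^5 kg; G = 6.674×10^-11 N·m²/kg².
r = 20254 m
20254 m × (1 mi / 1609 m) = 12.59 mi

12.6 mi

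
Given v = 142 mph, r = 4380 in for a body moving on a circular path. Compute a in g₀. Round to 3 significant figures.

Directly: a = v²/r.
v = 142 mph = 63.48 m/s; r = 4380 in = 111.3 m.
a = 36.22 m/s²
36.22 m/s² × (1 g₀ / 9.807 m/s²) = 3.694 g₀

3.69 g₀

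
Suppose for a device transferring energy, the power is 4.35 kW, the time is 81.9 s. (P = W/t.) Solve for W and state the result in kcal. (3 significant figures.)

Solving P = W/t for W: W = P·t.
P = 4.35 kW = 4350 W; t = 81.9 s.
W = 3.563×10^5 J
3.563×10^5 J × (1 kcal / 4184 J) = 85.15 kcal

85.1 kcal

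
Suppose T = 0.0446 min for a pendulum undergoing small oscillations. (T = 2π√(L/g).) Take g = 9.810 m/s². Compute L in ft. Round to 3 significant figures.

5.84 ft

Solving T = 2π√(L/g) for L: L = g·(T/2π)².
T = 0.0446 min = 2.676 s; g = 9.810 m/s².
L = 1.779 m
1.779 m × (1 ft / 0.3048 m) = 5.838 ft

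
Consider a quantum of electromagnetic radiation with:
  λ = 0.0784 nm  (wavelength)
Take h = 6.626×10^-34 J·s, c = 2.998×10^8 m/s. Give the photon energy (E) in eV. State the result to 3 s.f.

15800 eV

E is given directly by: E = hc/λ.
λ = 0.0784 nm = 7.840×10^-11 m; h = 6.626×10^-34 J·s; c = 2.998×10^8 m/s.
E = 2.534×10^-15 J
2.534×10^-15 J × (1 eV / 1.602×10^-19 J) = 15815 eV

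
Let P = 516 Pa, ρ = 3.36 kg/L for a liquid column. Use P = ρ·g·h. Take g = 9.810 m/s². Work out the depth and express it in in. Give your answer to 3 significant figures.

Rearranging: h = P/(ρ·g).
P = 516 Pa; ρ = 3.36 kg/L = 3360 kg/m³; g = 9.810 m/s².
h = 0.01565 m
0.01565 m × (1 in / 0.02540 m) = 0.6163 in

0.616 in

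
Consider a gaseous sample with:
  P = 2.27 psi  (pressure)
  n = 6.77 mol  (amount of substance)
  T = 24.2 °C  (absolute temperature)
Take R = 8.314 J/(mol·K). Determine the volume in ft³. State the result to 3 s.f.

Rearranging: V = nRT/P.
P = 2.27 psi = 15651 Pa; n = 6.77 mol; T = 24.2 °C = 297.3 K; R = 8.314 J/(mol·K).
V = 1.069 m³
1.069 m³ × (1 ft³ / 0.02832 m³) = 37.76 ft³

37.8 ft³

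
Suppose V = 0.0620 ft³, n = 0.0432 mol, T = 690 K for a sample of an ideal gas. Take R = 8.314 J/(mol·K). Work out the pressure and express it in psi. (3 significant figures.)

20.5 psi

P is given directly by: P = nRT/V.
V = 0.0620 ft³ = 0.001756 m³; n = 0.0432 mol; T = 690 K; R = 8.314 J/(mol·K).
P = 1.412×10^5 Pa
1.412×10^5 Pa × (1 psi / 6895 Pa) = 20.47 psi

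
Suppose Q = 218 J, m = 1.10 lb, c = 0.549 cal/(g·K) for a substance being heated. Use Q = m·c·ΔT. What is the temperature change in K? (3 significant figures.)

Solving Q = m·c·ΔT for ΔT: ΔT = Q/(m·c).
Q = 218 J; m = 1.10 lb = 0.4990 kg; c = 0.549 cal/(g·K) = 2297 J/(kg·K).
ΔT = 0.1902 K

0.190 K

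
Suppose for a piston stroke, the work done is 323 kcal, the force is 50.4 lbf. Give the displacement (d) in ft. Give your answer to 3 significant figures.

Rearranging: d = W/F.
W = 323 kcal = 1.351×10^6 J; F = 50.4 lbf = 224.2 N.
d = 6028 m
6028 m × (1 ft / 0.3048 m) = 19777 ft

19800 ft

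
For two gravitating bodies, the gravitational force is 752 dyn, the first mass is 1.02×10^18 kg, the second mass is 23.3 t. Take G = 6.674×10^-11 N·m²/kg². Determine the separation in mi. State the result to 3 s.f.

9020 mi

Rearranging F = G·m₁·m₂/r² for r: r = √(G·m₁m₂/F).
F = 752 dyn = 0.007520 N; m₁ = 1.02×10^18 kg; m₂ = 23.3 t = 23300 kg; G = 6.674×10^-11 N·m²/kg².
r = 1.452×10^7 m
1.452×10^7 m × (1 mi / 1609 m) = 9024 mi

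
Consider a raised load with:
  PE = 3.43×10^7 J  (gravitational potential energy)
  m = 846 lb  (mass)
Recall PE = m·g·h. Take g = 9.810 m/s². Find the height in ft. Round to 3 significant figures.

29900 ft

Rearranging PE = m·g·h for h: h = PE/(m·g).
PE = 3.43×10^7 J; m = 846 lb = 383.7 kg; g = 9.810 m/s².
h = 9111 m
9111 m × (1 ft / 0.3048 m) = 29893 ft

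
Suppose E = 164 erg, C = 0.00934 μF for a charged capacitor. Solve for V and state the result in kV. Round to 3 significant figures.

Solving E = ½C·V² for V: V = √(2E/C).
E = 164 erg = 1.640×10^-5 J; C = 0.00934 μF = 9.340×10^-9 F.
V = 59.26 V
59.26 V × (1 kV / 1000 V) = 0.05926 kV

0.0593 kV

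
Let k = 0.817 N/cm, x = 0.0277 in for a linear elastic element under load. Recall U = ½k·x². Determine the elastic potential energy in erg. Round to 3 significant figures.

202 erg

Directly: U = ½kx².
k = 0.817 N/cm = 81.70 N/m; x = 0.0277 in = 7.036×10^-4 m.
U = 2.022×10^-5 J  (the unit combination reduces to kg·m²/s² = J)
2.022×10^-5 J × (1 erg / 1.000×10^-7 J) = 202.2 erg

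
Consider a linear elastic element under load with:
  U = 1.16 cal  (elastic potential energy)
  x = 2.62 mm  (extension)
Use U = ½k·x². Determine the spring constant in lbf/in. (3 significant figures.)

Rearranging: k = 2U/x².
U = 1.16 cal = 4.853 J; x = 2.62 mm = 0.002620 m.
k = 1.414×10^6 N/m
1.414×10^6 N/m × (1 lbf/in / 175.1 N/m) = 8075 lbf/in

8070 lbf/in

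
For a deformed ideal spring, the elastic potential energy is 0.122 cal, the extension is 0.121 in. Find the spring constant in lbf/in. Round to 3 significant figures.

Solving U = ½k·x² for k: k = 2U/x².
U = 0.122 cal = 0.5104 J; x = 0.121 in = 0.003073 m.
k = 1.081×10^5 N/m
1.081×10^5 N/m × (1 lbf/in / 175.1 N/m) = 617.1 lbf/in

617 lbf/in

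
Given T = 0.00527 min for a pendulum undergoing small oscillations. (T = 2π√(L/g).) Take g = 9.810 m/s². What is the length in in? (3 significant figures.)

0.978 in

Rearranging: L = g·(T/2π)².
T = 0.00527 min = 0.3162 s; g = 9.810 m/s².
L = 0.02484 m
0.02484 m × (1 in / 0.02540 m) = 0.9781 in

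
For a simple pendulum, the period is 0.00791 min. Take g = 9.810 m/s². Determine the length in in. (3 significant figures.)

2.20 in

Solving T = 2π√(L/g) for L: L = g·(T/2π)².
T = 0.00791 min = 0.4746 s; g = 9.810 m/s².
L = 0.05597 m
0.05597 m × (1 in / 0.02540 m) = 2.204 in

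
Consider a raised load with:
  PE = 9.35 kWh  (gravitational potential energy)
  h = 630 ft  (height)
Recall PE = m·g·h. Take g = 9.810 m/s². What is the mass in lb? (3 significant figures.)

Rearranging: m = PE/(g·h).
PE = 9.35 kWh = 3.366×10^7 J; h = 630 ft = 192.0 m; g = 9.810 m/s².
m = 17869 kg
17869 kg × (1 lb / 0.4536 kg) = 39393 lb

39400 lb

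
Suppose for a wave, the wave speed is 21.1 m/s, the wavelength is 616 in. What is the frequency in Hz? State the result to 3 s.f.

Rearranging v = f·λ for f: f = v/λ.
v = 21.1 m/s; λ = 616 in = 15.65 m.
f = 1.349 Hz

1.35 Hz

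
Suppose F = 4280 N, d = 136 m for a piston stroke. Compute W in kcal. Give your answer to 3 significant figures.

Directly: W = F·d.
F = 4280 N; d = 136 m.
W = 5.821×10^5 J
5.821×10^5 J × (1 kcal / 4184 J) = 139.1 kcal

139 kcal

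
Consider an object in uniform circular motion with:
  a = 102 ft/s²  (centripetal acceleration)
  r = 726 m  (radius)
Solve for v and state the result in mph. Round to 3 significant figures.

336 mph

Rearranging a = v²/r for v: v = √(a·r).
a = 102 ft/s² = 31.09 m/s²; r = 726 m.
v = 150.2 m/s
150.2 m/s × (1 mph / 0.4470 m/s) = 336.1 mph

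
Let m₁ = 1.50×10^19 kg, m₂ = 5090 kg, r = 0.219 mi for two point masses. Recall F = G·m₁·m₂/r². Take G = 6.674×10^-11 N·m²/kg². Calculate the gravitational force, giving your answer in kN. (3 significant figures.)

41000 kN

F is given directly by: F = Gm₁m₂/r².
m₁ = 1.50×10^19 kg; m₂ = 5090 kg; r = 0.219 mi = 352.4 m; G = 6.674×10^-11 N·m²/kg².
F = 4.102×10^7 N  (the unit combination reduces to kg·m/s² = N)
4.102×10^7 N × (1 kN / 1000 N) = 41021 kN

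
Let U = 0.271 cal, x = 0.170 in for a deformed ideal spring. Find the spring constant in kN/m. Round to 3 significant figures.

Solving U = ½k·x² for k: k = 2U/x².
U = 0.271 cal = 1.134 J; x = 0.170 in = 0.004318 m.
k = 1.216×10^5 N/m
1.216×10^5 N/m × (1 kN/m / 1000 N/m) = 121.6 kN/m

122 kN/m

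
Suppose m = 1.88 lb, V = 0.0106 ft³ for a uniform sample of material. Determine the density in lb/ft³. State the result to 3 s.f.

Directly: ρ = m/V.
m = 1.88 lb = 0.8528 kg; V = 0.0106 ft³ = 3.002×10^-4 m³.
ρ = 2841 kg/m³
2841 kg/m³ × (1 lb/ft³ / 16.02 kg/m³) = 177.4 lb/ft³

177 lb/ft³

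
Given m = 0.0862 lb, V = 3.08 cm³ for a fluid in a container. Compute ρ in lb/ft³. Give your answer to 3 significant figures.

ρ is given directly by: ρ = m/V.
m = 0.0862 lb = 0.03910 kg; V = 3.08 cm³ = 3.080×10^-6 m³.
ρ = 12695 kg/m³
12695 kg/m³ × (1 lb/ft³ / 16.02 kg/m³) = 792.5 lb/ft³

793 lb/ft³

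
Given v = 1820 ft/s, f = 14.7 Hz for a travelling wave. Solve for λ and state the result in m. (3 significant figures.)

Rearranging: λ = v/f.
v = 1820 ft/s = 554.7 m/s; f = 14.7 Hz.
λ = 37.74 m

37.7 m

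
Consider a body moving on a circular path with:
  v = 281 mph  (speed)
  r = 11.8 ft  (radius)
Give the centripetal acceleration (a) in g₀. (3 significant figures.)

a is given directly by: a = v²/r.
v = 281 mph = 125.6 m/s; r = 11.8 ft = 3.597 m.
a = 4387 m/s²
4387 m/s² × (1 g₀ / 9.807 m/s²) = 447.4 g₀

447 g₀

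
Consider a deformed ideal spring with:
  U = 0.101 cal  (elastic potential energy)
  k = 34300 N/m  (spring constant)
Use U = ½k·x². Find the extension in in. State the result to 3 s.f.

0.195 in

Solving U = ½k·x² for x: x = √(2U/k).
U = 0.101 cal = 0.4226 J; k = 34300 N/m.
x = 0.004964 m
0.004964 m × (1 in / 0.02540 m) = 0.1954 in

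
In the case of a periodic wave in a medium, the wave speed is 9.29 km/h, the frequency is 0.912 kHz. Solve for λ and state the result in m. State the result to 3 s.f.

0.00283 m

Rearranging v = f·λ for λ: λ = v/f.
v = 9.29 km/h = 2.581 m/s; f = 0.912 kHz = 912.0 Hz.
λ = 0.002830 m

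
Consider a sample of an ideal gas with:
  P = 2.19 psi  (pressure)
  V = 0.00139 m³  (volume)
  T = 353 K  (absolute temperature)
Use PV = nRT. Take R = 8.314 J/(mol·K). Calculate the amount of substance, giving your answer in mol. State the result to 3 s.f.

Rearranging: n = PV/(RT).
P = 2.19 psi = 15100 Pa; V = 0.00139 m³; T = 353 K; R = 8.314 J/(mol·K).
n = 0.007151 mol

0.00715 mol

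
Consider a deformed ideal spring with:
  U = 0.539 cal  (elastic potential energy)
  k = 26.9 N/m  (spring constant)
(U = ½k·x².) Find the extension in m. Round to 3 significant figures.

Solving U = ½k·x² for x: x = √(2U/k).
U = 0.539 cal = 2.255 J; k = 26.9 N/m.
x = 0.4095 m

0.409 m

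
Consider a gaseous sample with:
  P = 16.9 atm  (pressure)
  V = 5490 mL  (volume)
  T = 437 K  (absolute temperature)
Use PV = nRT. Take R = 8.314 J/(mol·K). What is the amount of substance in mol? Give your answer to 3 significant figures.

2.59 mol

From the ideal-gas law: n = PV/(RT).
P = 16.9 atm = 1.712×10^6 Pa; V = 5490 mL = 0.005490 m³; T = 437 K; R = 8.314 J/(mol·K).
n = 2.588 mol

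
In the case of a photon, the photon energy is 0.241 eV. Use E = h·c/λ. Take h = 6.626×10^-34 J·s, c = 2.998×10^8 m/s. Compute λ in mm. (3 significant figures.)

Solving E = h·c/λ for λ: λ = hc/E.
E = 0.241 eV = 3.861×10^-20 J; h = 6.626×10^-34 J·s; c = 2.998×10^8 m/s.
λ = 5.145×10^-6 m
5.145×10^-6 m × (1 mm / 0.001000 m) = 0.005145 mm

0.00514 mm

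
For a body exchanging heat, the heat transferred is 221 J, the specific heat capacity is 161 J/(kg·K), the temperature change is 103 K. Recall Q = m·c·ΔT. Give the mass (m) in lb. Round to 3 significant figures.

0.0294 lb

Rearranging Q = m·c·ΔT for m: m = Q/(c·ΔT).
Q = 221 J; c = 161 J/(kg·K); ΔT = 103 K.
m = 0.01333 kg
0.01333 kg × (1 lb / 0.4536 kg) = 0.02938 lb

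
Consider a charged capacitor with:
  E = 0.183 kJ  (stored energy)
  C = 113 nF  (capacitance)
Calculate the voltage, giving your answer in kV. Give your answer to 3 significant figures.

56.9 kV

Rearranging: V = √(2E/C).
E = 0.183 kJ = 183.0 J; C = 113 nF = 1.130×10^-7 F.
V = 56912 V
56912 V × (1 kV / 1000 V) = 56.91 kV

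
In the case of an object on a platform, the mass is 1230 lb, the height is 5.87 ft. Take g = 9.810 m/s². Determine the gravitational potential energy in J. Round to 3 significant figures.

PE is given directly by: PE = mgh.
m = 1230 lb = 557.9 kg; h = 5.87 ft = 1.789 m; g = 9.810 m/s².
PE = 9792 J  (the unit combination reduces to kg·m²/s² = J)

9790 J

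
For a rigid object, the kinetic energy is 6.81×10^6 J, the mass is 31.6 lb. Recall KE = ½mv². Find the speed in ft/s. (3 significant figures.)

3200 ft/s

Rearranging: v = √(2·KE/m).
KE = 6.81×10^6 J; m = 31.6 lb = 14.33 kg.
v = 974.8 m/s
974.8 m/s × (1 ft/s / 0.3048 m/s) = 3198 ft/s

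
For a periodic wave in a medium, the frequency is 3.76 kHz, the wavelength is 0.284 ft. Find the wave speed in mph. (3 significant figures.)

728 mph

Directly: v = fλ.
f = 3.76 kHz = 3760 Hz; λ = 0.284 ft = 0.08656 m.
v = 325.5 m/s
325.5 m/s × (1 mph / 0.4470 m/s) = 728.1 mph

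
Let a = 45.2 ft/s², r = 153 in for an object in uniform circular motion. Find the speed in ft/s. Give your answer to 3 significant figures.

Solving a = v²/r for v: v = √(a·r).
a = 45.2 ft/s² = 13.78 m/s²; r = 153 in = 3.886 m.
v = 7.317 m/s
7.317 m/s × (1 ft/s / 0.3048 m/s) = 24.01 ft/s

24.0 ft/s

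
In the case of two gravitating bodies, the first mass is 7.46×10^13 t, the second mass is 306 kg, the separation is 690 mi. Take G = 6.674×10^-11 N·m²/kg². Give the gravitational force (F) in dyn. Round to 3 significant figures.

From Newton's law of gravitation: F = Gm₁m₂/r².
m₁ = 7.46×10^13 t = 7.460×10^16 kg; m₂ = 306 kg; r = 690 mi = 1.110×10^6 m; G = 6.674×10^-11 N·m²/kg².
F = 0.001236 N
0.001236 N × (1 dyn / 1.000×10^-5 N) = 123.6 dyn

124 dyn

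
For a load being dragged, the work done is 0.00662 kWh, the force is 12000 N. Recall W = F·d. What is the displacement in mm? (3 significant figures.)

1990 mm

Solving W = F·d for d: d = W/F.
W = 0.00662 kWh = 23832 J; F = 12000 N.
d = 1.986 m
1.986 m × (1 mm / 0.001000 m) = 1986 mm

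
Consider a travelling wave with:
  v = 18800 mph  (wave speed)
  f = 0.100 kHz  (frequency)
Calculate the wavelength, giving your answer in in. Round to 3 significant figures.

Rearranging v = f·λ for λ: λ = v/f.
v = 18800 mph = 8404 m/s; f = 0.100 kHz = 100.0 Hz.
λ = 84.04 m
84.04 m × (1 in / 0.02540 m) = 3309 in

3310 in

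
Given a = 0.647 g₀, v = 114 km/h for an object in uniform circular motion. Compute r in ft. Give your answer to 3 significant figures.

Solving a = v²/r for r: r = v²/a.
a = 0.647 g₀ = 6.345 m/s²; v = 114 km/h = 31.67 m/s.
r = 158.0 m
158.0 m × (1 ft / 0.3048 m) = 518.5 ft

519 ft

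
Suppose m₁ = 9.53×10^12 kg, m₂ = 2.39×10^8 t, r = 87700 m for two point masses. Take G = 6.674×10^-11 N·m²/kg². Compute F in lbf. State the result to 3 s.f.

4440 lbf

Directly: F = Gm₁m₂/r².
m₁ = 9.53×10^12 kg; m₂ = 2.39×10^8 t = 2.390×10^11 kg; r = 87700 m; G = 6.674×10^-11 N·m²/kg².
F = 19764 N  (the unit combination reduces to kg·m/s² = N)
19764 N × (1 lbf / 4.448 N) = 4443 lbf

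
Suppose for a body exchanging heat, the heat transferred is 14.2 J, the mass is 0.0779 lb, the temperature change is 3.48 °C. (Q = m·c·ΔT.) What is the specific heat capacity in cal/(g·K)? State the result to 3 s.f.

0.0276 cal/(g·K)

Solving Q = m·c·ΔT for c: c = Q/(m·ΔT).
Q = 14.2 J; m = 0.0779 lb = 0.03533 kg; ΔT = 3.48 °C = 3.480 K.
c = 115.5 J/(kg·K)
115.5 J/(kg·K) × (1 cal/(g·K) / 4184 J/(kg·K)) = 0.02760 cal/(g·K)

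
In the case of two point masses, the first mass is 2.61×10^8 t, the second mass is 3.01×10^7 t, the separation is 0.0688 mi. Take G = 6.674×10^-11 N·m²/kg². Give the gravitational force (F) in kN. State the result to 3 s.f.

42800 kN

From Newton's law of gravitation: F = Gm₁m₂/r².
m₁ = 2.61×10^8 t = 2.610×10^11 kg; m₂ = 3.01×10^7 t = 3.010×10^10 kg; r = 0.0688 mi = 110.7 m; G = 6.674×10^-11 N·m²/kg².
F = 4.277×10^7 N  (the unit combination reduces to kg·m/s² = N)
4.277×10^7 N × (1 kN / 1000 N) = 42768 kN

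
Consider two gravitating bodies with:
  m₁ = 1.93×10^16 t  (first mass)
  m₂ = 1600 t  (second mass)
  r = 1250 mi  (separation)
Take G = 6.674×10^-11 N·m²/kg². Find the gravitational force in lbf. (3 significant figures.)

114 lbf

F is given directly by: F = Gm₁m₂/r².
m₁ = 1.93×10^16 t = 1.930×10^19 kg; m₂ = 1600 t = 1.600×10^6 kg; r = 1250 mi = 2.012×10^6 m; G = 6.674×10^-11 N·m²/kg².
F = 509.3 N
509.3 N × (1 lbf / 4.448 N) = 114.5 lbf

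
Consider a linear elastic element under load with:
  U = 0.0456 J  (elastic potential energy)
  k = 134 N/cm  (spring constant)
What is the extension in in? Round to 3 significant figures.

Rearranging U = ½k·x² for x: x = √(2U/k).
U = 0.0456 J; k = 134 N/cm = 13400 N/m.
x = 0.002609 m
0.002609 m × (1 in / 0.02540 m) = 0.1027 in

0.103 in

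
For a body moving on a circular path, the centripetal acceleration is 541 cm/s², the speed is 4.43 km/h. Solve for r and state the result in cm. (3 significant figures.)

28.0 cm

Rearranging a = v²/r for r: r = v²/a.
a = 541 cm/s² = 5.410 m/s²; v = 4.43 km/h = 1.231 m/s.
r = 0.2799 m
0.2799 m × (1 cm / 0.01000 m) = 27.99 cm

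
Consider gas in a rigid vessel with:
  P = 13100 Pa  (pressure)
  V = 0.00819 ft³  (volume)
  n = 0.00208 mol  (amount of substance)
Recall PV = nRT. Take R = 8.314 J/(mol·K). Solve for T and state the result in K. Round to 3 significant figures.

176 K

From the ideal-gas law: T = PV/(nR).
P = 13100 Pa; V = 0.00819 ft³ = 2.319×10^-4 m³; n = 0.00208 mol; R = 8.314 J/(mol·K).
T = 175.7 K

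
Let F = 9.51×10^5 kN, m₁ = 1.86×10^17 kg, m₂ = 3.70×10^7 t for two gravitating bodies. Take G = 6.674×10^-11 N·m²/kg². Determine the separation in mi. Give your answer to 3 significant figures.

Solving F = G·m₁·m₂/r² for r: r = √(G·m₁m₂/F).
F = 9.51×10^5 kN = 9.510×10^8 N; m₁ = 1.86×10^17 kg; m₂ = 3.70×10^7 t = 3.700×10^10 kg; G = 6.674×10^-11 N·m²/kg².
r = 21977 m
21977 m × (1 mi / 1609 m) = 13.66 mi

13.7 mi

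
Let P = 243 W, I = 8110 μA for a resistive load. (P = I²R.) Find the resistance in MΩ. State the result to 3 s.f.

Rearranging P = I²R for R: R = P/I².
P = 243 W; I = 8110 μA = 0.008110 A.
R = 3.695×10^6 Ω
3.695×10^6 Ω × (1 MΩ / 1.000×10^6 Ω) = 3.695 MΩ

3.69 MΩ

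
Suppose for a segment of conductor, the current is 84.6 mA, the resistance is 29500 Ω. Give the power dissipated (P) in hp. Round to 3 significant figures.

Directly: P = I²R.
I = 84.6 mA = 0.08460 A; R = 29500 Ω.
P = 211.1 W  (the unit combination reduces to kg·m²/s³ = W)
211.1 W × (1 hp / 745.7 W) = 0.2831 hp

0.283 hp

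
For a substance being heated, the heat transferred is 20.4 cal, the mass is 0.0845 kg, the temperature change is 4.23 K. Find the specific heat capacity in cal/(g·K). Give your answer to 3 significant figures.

Rearranging: c = Q/(m·ΔT).
Q = 20.4 cal = 85.35 J; m = 0.0845 kg; ΔT = 4.23 K.
c = 238.8 J/(kg·K)
238.8 J/(kg·K) × (1 cal/(g·K) / 4184 J/(kg·K)) = 0.05707 cal/(g·K)

0.0571 cal/(g·K)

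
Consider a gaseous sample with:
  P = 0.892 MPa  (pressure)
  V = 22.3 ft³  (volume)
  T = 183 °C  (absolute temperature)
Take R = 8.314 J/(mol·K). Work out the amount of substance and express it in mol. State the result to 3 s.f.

From the ideal-gas law: n = PV/(RT).
P = 0.892 MPa = 8.920×10^5 Pa; V = 22.3 ft³ = 0.6315 m³; T = 183 °C = 456.1 K; R = 8.314 J/(mol·K).
n = 148.5 mol

149 mol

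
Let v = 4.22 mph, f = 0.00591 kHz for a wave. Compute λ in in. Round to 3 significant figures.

12.6 in

Solving v = f·λ for λ: λ = v/f.
v = 4.22 mph = 1.887 m/s; f = 0.00591 kHz = 5.910 Hz.
λ = 0.3192 m
0.3192 m × (1 in / 0.02540 m) = 12.57 in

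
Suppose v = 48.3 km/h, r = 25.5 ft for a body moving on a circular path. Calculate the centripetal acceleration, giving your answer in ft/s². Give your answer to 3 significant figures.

Directly: a = v²/r.
v = 48.3 km/h = 13.42 m/s; r = 25.5 ft = 7.772 m.
a = 23.16 m/s²
23.16 m/s² × (1 ft/s² / 0.3048 m/s²) = 75.98 ft/s²

76.0 ft/s²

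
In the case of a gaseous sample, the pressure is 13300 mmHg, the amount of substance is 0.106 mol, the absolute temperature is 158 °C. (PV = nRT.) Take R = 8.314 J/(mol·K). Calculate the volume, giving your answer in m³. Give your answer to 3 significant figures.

From the ideal-gas law: V = nRT/P.
P = 13300 mmHg = 1.773×10^6 Pa; n = 0.106 mol; T = 158 °C = 431.1 K; R = 8.314 J/(mol·K).
V = 2.143×10^-4 m³

2.14×10^-4 m³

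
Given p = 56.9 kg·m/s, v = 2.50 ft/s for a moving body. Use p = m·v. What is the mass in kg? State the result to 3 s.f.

Rearranging: m = p/v.
p = 56.9 kg·m/s; v = 2.50 ft/s = 0.7620 m/s.
m = 74.67 kg

74.7 kg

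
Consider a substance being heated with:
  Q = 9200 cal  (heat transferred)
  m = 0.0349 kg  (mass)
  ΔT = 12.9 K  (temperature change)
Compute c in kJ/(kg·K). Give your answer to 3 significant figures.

85.5 kJ/(kg·K)

Rearranging: c = Q/(m·ΔT).
Q = 9200 cal = 38493 J; m = 0.0349 kg; ΔT = 12.9 K.
c = 85500 J/(kg·K)
85500 J/(kg·K) × (1 kJ/(kg·K) / 1000 J/(kg·K)) = 85.50 kJ/(kg·K)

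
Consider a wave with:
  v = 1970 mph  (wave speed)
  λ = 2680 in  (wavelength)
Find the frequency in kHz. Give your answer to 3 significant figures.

Rearranging v = f·λ for f: f = v/λ.
v = 1970 mph = 880.7 m/s; λ = 2680 in = 68.07 m.
f = 12.94 Hz
12.94 Hz × (1 kHz / 1000 Hz) = 0.01294 kHz

0.0129 kHz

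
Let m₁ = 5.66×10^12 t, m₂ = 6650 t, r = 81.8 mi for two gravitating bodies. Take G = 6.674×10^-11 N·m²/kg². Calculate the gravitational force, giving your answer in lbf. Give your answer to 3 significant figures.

32.6 lbf

From Newton's law of gravitation: F = Gm₁m₂/r².
m₁ = 5.66×10^12 t = 5.660×10^15 kg; m₂ = 6650 t = 6.650×10^6 kg; r = 81.8 mi = 1.316×10^5 m; G = 6.674×10^-11 N·m²/kg².
F = 145.0 N  (the unit combination reduces to kg·m/s² = N)
145.0 N × (1 lbf / 4.448 N) = 32.59 lbf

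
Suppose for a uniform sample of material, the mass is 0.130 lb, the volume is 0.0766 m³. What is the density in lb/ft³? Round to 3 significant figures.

0.0481 lb/ft³

Directly: ρ = m/V.
m = 0.130 lb = 0.05897 kg; V = 0.0766 m³.
ρ = 0.7698 kg/m³
0.7698 kg/m³ × (1 lb/ft³ / 16.02 kg/m³) = 0.04806 lb/ft³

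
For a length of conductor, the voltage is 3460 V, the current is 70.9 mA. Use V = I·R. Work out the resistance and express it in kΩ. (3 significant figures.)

48.8 kΩ

From Ohm's law: R = V/I.
V = 3460 V; I = 70.9 mA = 0.07090 A.
R = 48801 Ω
48801 Ω × (1 kΩ / 1000 Ω) = 48.80 kΩ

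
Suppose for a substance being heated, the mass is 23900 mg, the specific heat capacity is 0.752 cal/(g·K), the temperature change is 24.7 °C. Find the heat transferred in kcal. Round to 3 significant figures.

Directly: Q = mcΔT.
m = 23900 mg = 0.02390 kg; c = 0.752 cal/(g·K) = 3146 J/(kg·K); ΔT = 24.7 °C = 24.70 K.
Q = 1857 J  (the unit combination reduces to kg·m²/s² = J)
1857 J × (1 kcal / 4184 J) = 0.4439 kcal

0.444 kcal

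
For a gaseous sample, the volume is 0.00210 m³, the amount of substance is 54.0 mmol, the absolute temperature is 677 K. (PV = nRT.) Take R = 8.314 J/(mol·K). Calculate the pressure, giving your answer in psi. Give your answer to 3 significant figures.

From the ideal-gas law: P = nRT/V.
V = 0.00210 m³; n = 54.0 mmol = 0.05400 mol; T = 677 K; R = 8.314 J/(mol·K).
P = 1.447×10^5 Pa
1.447×10^5 Pa × (1 psi / 6895 Pa) = 20.99 psi

21.0 psi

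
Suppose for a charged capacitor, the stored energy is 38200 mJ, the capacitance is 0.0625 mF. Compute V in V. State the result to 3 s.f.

1110 V

Solving E = ½C·V² for V: V = √(2E/C).
E = 38200 mJ = 38.20 J; C = 0.0625 mF = 6.250×10^-5 F.
V = 1106 V  (the unit combination reduces to kg·m²/(A·s³) = V)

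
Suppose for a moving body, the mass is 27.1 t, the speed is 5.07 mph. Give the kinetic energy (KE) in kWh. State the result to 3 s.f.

0.0193 kWh

KE is given directly by: KE = ½mv².
m = 27.1 t = 27100 kg; v = 5.07 mph = 2.266 m/s.
KE = 69606 J
69606 J × (1 kWh / 3.600×10^6 J) = 0.01934 kWh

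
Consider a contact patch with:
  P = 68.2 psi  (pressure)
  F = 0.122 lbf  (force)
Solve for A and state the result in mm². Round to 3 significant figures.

1.15 mm²

Solving P = F/A for A: A = F/P.
P = 68.2 psi = 4.702×10^5 Pa; F = 0.122 lbf = 0.5427 N.
A = 1.154×10^-6 m²
1.154×10^-6 m² × (1 mm² / 1.000×10^-6 m²) = 1.154 mm²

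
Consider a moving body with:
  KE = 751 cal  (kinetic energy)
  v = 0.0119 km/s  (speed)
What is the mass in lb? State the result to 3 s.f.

97.8 lb

Rearranging KE = ½mv² for m: m = 2·KE/v².
KE = 751 cal = 3142 J; v = 0.0119 km/s = 11.90 m/s.
m = 44.38 kg
44.38 kg × (1 lb / 0.4536 kg) = 97.84 lb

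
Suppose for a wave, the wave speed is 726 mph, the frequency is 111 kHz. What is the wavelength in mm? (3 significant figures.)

2.92 mm

Solving v = f·λ for λ: λ = v/f.
v = 726 mph = 324.6 m/s; f = 111 kHz = 1.110×10^5 Hz.
λ = 0.002924 m
0.002924 m × (1 mm / 0.001000 m) = 2.924 mm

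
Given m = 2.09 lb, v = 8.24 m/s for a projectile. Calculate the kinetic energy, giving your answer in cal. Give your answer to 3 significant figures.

7.69 cal

KE is given directly by: KE = ½mv².
m = 2.09 lb = 0.9480 kg; v = 8.24 m/s.
KE = 32.18 J
32.18 J × (1 cal / 4.184 J) = 7.692 cal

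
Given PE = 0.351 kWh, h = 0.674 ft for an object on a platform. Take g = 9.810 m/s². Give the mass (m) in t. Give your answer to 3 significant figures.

627 t

Rearranging PE = m·g·h for m: m = PE/(g·h).
PE = 0.351 kWh = 1.264×10^6 J; h = 0.674 ft = 0.2054 m; g = 9.810 m/s².
m = 6.270×10^5 kg
6.270×10^5 kg × (1 t / 1000 kg) = 627.0 t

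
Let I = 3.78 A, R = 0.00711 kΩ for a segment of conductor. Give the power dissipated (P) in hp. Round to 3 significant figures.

0.136 hp

Directly: P = I²R.
I = 3.78 A; R = 0.00711 kΩ = 7.110 Ω.
P = 101.6 W
101.6 W × (1 hp / 745.7 W) = 0.1362 hp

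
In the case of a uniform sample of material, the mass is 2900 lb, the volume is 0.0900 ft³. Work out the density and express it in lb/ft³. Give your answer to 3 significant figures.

Directly: ρ = m/V.
m = 2900 lb = 1315 kg; V = 0.0900 ft³ = 0.002549 m³.
ρ = 5.162×10^5 kg/m³
5.162×10^5 kg/m³ × (1 lb/ft³ / 16.02 kg/m³) = 32222 lb/ft³

32200 lb/ft³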